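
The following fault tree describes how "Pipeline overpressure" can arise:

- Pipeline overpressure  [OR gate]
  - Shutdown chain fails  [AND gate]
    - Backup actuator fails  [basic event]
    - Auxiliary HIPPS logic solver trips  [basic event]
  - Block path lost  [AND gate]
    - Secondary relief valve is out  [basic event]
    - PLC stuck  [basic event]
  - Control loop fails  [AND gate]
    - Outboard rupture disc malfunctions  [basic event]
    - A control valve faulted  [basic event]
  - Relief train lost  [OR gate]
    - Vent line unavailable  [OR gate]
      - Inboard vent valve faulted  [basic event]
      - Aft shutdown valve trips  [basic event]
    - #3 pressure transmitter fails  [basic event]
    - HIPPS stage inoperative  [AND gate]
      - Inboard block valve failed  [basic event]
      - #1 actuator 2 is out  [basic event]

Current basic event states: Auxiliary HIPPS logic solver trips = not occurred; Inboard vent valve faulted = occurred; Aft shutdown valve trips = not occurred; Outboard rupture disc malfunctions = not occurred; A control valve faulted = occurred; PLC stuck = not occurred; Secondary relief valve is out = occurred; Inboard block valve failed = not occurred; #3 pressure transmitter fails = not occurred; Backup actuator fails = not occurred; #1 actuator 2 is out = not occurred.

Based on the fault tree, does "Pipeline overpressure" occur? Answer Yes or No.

Yes

Shutdown chain fails [AND]: Backup actuator fails=not, Auxiliary HIPPS logic solver trips=not → not all inputs occur → does not occur.
Block path lost [AND]: Secondary relief valve is out=occurs, PLC stuck=not → not all inputs occur → does not occur.
Control loop fails [AND]: Outboard rupture disc malfunctions=not, A control valve faulted=occurs → not all inputs occur → does not occur.
Vent line unavailable [OR]: Inboard vent valve faulted=occurs, Aft shutdown valve trips=not → at least one input occurs → occurs.
HIPPS stage inoperative [AND]: Inboard block valve failed=not, #1 actuator 2 is out=not → not all inputs occur → does not occur.
Relief train lost [OR]: Vent line unavailable=occurs, #3 pressure transmitter fails=not, HIPPS stage inoperative=not → at least one input occurs → occurs.
Pipeline overpressure [OR]: Shutdown chain fails=not, Block path lost=not, Control loop fails=not, Relief train lost=occurs → at least one input occurs → occurs.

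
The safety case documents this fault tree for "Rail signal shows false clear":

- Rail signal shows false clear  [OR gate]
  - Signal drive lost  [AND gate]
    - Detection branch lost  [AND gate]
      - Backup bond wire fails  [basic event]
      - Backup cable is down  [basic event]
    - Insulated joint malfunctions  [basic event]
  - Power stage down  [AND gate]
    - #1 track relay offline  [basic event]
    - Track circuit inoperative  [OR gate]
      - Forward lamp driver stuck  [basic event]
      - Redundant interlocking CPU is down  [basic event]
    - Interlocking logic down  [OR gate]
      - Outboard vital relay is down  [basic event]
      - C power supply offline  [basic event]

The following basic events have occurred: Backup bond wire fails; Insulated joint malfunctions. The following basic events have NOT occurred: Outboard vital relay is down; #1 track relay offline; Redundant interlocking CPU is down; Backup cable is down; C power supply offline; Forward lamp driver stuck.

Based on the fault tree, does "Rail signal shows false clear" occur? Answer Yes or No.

No

Detection branch lost [AND]: Backup bond wire fails=occurs, Backup cable is down=not → not all inputs occur → does not occur.
Signal drive lost [AND]: Detection branch lost=not, Insulated joint malfunctions=occurs → not all inputs occur → does not occur.
Track circuit inoperative [OR]: Forward lamp driver stuck=not, Redundant interlocking CPU is down=not → no input occurs → does not occur.
Interlocking logic down [OR]: Outboard vital relay is down=not, C power supply offline=not → no input occurs → does not occur.
Power stage down [AND]: #1 track relay offline=not, Track circuit inoperative=not, Interlocking logic down=not → not all inputs occur → does not occur.
Rail signal shows false clear [OR]: Signal drive lost=not, Power stage down=not → no input occurs → does not occur.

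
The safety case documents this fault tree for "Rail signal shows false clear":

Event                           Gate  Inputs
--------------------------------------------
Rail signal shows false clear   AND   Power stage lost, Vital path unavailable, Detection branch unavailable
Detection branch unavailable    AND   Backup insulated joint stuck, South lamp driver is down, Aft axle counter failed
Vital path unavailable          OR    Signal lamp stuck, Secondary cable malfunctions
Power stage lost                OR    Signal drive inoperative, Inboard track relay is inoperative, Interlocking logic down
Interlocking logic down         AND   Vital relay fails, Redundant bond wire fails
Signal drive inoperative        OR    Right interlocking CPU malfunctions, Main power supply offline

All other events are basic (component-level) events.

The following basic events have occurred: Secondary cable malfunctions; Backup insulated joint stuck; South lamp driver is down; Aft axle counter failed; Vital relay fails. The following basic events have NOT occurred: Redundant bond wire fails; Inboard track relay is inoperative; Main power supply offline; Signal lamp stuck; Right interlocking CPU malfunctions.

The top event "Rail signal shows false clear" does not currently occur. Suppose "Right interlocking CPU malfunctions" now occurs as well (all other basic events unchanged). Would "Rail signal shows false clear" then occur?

Yes

Counterfactual: set "Right interlocking CPU malfunctions" to occurred.
Signal drive inoperative [OR]: Right interlocking CPU malfunctions=occurs, Main power supply offline=not → at least one input occurs → occurs.
Interlocking logic down [AND]: Vital relay fails=occurs, Redundant bond wire fails=not → not all inputs occur → does not occur.
Power stage lost [OR]: Signal drive inoperative=occurs, Inboard track relay is inoperative=not, Interlocking logic down=not → at least one input occurs → occurs.
Vital path unavailable [OR]: Signal lamp stuck=not, Secondary cable malfunctions=occurs → at least one input occurs → occurs.
Detection branch unavailable [AND]: Backup insulated joint stuck=occurs, South lamp driver is down=occurs, Aft axle counter failed=occurs → all inputs occur → occurs.
Rail signal shows false clear [AND]: Power stage lost=occurs, Vital path unavailable=occurs, Detection branch unavailable=occurs → all inputs occur → occurs.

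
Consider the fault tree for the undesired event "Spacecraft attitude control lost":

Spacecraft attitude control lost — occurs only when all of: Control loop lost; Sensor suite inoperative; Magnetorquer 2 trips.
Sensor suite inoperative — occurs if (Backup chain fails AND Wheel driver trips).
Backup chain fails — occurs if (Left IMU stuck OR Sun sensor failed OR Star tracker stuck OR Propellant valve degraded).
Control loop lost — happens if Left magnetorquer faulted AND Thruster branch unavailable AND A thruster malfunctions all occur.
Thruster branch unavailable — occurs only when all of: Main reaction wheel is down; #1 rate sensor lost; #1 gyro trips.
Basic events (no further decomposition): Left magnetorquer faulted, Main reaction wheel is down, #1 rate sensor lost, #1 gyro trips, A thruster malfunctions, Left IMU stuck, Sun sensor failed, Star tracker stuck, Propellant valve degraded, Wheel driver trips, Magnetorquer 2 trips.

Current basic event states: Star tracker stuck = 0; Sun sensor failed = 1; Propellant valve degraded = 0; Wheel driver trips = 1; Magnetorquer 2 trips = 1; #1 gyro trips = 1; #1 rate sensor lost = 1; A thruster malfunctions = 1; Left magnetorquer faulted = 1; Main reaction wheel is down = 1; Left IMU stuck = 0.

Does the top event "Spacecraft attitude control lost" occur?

Thruster branch unavailable [AND]: Main reaction wheel is down=occurs, #1 rate sensor lost=occurs, #1 gyro trips=occurs → all inputs occur → occurs.
Control loop lost [AND]: Left magnetorquer faulted=occurs, Thruster branch unavailable=occurs, A thruster malfunctions=occurs → all inputs occur → occurs.
Backup chain fails [OR]: Left IMU stuck=not, Sun sensor failed=occurs, Star tracker stuck=not, Propellant valve degraded=not → at least one input occurs → occurs.
Sensor suite inoperative [AND]: Backup chain fails=occurs, Wheel driver trips=occurs → all inputs occur → occurs.
Spacecraft attitude control lost [AND]: Control loop lost=occurs, Sensor suite inoperative=occurs, Magnetorquer 2 trips=occurs → all inputs occur → occurs.

Yes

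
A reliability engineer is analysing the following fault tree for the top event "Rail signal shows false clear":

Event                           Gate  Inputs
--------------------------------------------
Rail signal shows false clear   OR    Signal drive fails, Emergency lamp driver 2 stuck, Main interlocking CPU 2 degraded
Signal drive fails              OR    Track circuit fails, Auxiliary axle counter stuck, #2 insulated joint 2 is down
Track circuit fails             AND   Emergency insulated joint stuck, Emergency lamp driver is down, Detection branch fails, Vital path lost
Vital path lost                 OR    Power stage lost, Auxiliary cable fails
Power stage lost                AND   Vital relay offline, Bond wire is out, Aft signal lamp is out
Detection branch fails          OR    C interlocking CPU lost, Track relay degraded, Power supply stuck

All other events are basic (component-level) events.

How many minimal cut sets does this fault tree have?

Detection branch fails [OR]: union of children's cut sets → 3 cut set(s).
Power stage lost [AND]: one cut set from each child combined → 1 × 1 × 1 = 1 cut set(s).
Vital path lost [OR]: union of children's cut sets → 2 cut set(s).
Track circuit fails [AND]: one cut set from each child combined → 1 × 1 × 3 × 2 = 6 cut set(s).
Signal drive fails [OR]: union of children's cut sets → 8 cut set(s).
Rail signal shows false clear [OR]: union of children's cut sets → 10 cut set(s).
Minimal cut sets: {Aft signal lamp is out, Bond wire is out, C interlocking CPU lost, Emergency insulated joint stuck, Emergency lamp driver is down, Vital relay offline}; {Auxiliary cable fails, C interlocking CPU lost, Emergency insulated joint stuck, Emergency lamp driver is down}; {Aft signal lamp is out, Bond wire is out, Emergency insulated joint stuck, Emergency lamp driver is down, Track relay degraded, Vital relay offline}; {Auxiliary cable fails, Emergency insulated joint stuck, Emergency lamp driver is down, Track relay degraded}; {Aft signal lamp is out, Bond wire is out, Emergency insulated joint stuck, Emergency lamp driver is down, Power supply stuck, Vital relay offline}; {Auxiliary cable fails, Emergency insulated joint stuck, Emergency lamp driver is down, Power supply stuck}; {Auxiliary axle counter stuck}; {#2 insulated joint 2 is down}; {Emergency lamp driver 2 stuck}; {Main interlocking CPU 2 degraded}.

10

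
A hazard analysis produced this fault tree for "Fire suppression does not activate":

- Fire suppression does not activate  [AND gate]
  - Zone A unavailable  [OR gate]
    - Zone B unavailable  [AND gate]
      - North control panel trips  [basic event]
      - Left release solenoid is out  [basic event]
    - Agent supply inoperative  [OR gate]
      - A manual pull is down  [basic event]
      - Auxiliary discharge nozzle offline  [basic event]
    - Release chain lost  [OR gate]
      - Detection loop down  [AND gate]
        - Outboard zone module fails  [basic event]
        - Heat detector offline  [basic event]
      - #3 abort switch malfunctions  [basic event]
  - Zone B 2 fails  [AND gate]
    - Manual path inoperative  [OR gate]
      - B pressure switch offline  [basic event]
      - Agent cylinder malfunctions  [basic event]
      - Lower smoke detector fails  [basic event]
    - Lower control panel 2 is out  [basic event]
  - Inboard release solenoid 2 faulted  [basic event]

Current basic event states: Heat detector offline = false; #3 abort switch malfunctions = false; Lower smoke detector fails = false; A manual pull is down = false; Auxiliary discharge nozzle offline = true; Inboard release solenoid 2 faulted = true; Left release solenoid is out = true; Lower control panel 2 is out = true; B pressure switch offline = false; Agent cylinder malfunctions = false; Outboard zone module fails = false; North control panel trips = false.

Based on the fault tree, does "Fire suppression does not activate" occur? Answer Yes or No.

Zone B unavailable [AND]: North control panel trips=not, Left release solenoid is out=occurs → not all inputs occur → does not occur.
Agent supply inoperative [OR]: A manual pull is down=not, Auxiliary discharge nozzle offline=occurs → at least one input occurs → occurs.
Detection loop down [AND]: Outboard zone module fails=not, Heat detector offline=not → not all inputs occur → does not occur.
Release chain lost [OR]: Detection loop down=not, #3 abort switch malfunctions=not → no input occurs → does not occur.
Zone A unavailable [OR]: Zone B unavailable=not, Agent supply inoperative=occurs, Release chain lost=not → at least one input occurs → occurs.
Manual path inoperative [OR]: B pressure switch offline=not, Agent cylinder malfunctions=not, Lower smoke detector fails=not → no input occurs → does not occur.
Zone B 2 fails [AND]: Manual path inoperative=not, Lower control panel 2 is out=occurs → not all inputs occur → does not occur.
Fire suppression does not activate [AND]: Zone A unavailable=occurs, Zone B 2 fails=not, Inboard release solenoid 2 faulted=occurs → not all inputs occur → does not occur.

No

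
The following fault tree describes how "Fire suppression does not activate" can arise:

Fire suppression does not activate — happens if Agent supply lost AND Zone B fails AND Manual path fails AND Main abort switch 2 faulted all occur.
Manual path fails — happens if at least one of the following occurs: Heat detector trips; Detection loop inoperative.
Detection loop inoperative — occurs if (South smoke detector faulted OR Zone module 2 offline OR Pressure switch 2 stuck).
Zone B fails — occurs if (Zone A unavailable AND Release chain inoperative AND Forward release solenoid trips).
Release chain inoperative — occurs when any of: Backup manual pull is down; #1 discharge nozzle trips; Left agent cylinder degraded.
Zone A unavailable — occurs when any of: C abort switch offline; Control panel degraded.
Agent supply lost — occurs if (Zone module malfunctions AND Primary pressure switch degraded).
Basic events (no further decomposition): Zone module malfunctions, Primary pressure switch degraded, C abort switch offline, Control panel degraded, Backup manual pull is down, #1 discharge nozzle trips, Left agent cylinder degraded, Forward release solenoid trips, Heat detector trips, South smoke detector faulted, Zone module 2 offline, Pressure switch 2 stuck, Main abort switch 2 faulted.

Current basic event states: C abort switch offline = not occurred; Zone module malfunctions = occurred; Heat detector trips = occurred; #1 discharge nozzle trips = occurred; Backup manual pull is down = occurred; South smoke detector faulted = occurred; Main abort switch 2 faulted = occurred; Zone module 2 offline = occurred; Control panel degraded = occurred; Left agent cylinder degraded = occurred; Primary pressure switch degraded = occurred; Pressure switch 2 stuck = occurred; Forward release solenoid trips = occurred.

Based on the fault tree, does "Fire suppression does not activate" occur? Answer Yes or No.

Yes

Agent supply lost [AND]: Zone module malfunctions=occurs, Primary pressure switch degraded=occurs → all inputs occur → occurs.
Zone A unavailable [OR]: C abort switch offline=not, Control panel degraded=occurs → at least one input occurs → occurs.
Release chain inoperative [OR]: Backup manual pull is down=occurs, #1 discharge nozzle trips=occurs, Left agent cylinder degraded=occurs → at least one input occurs → occurs.
Zone B fails [AND]: Zone A unavailable=occurs, Release chain inoperative=occurs, Forward release solenoid trips=occurs → all inputs occur → occurs.
Detection loop inoperative [OR]: South smoke detector faulted=occurs, Zone module 2 offline=occurs, Pressure switch 2 stuck=occurs → at least one input occurs → occurs.
Manual path fails [OR]: Heat detector trips=occurs, Detection loop inoperative=occurs → at least one input occurs → occurs.
Fire suppression does not activate [AND]: Agent supply lost=occurs, Zone B fails=occurs, Manual path fails=occurs, Main abort switch 2 faulted=occurs → all inputs occur → occurs.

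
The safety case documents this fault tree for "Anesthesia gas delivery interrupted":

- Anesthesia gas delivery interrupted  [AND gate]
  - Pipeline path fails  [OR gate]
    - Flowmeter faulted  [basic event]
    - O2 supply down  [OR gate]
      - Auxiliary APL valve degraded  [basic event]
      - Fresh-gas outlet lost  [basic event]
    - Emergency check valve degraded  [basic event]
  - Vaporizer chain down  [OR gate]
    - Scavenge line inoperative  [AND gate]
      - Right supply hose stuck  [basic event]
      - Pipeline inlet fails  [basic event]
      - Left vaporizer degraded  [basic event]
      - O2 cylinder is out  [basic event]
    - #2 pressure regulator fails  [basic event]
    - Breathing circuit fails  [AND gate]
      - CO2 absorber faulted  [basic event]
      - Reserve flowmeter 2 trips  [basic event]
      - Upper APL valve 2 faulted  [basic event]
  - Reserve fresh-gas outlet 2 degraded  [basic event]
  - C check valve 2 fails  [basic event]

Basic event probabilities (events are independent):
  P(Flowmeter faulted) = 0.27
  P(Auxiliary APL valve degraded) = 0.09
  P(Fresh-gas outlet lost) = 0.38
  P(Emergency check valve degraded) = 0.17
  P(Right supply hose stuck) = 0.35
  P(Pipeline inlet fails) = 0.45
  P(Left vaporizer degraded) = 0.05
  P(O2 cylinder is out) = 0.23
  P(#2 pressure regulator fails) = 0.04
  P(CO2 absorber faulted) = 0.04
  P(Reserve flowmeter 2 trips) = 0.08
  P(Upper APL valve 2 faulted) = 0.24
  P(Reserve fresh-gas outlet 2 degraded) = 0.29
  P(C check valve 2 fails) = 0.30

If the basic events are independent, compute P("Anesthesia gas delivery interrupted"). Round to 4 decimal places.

P(O2 supply down) [OR] = 1 − (1−0.09) × (1−0.38) = 0.435800
P(Pipeline path fails) [OR] = 1 − (1−0.27) × (1−0.435800) × (1−0.17) = 0.658151
P(Scavenge line inoperative) [AND] = 0.35 × 0.45 × 0.05 × 0.23 = 0.001811
P(Breathing circuit fails) [AND] = 0.04 × 0.08 × 0.24 = 0.000768
P(Vaporizer chain down) [OR] = 1 − (1−0.001811) × (1−0.04) × (1−0.000768) = 0.042475
P(Anesthesia gas delivery interrupted) [AND] = 0.658151 × 0.042475 × 0.29 × 0.30 = 0.002432
Rounded to 4 decimal places: P(Anesthesia gas delivery interrupted) ≈ 0.0024.

0.0024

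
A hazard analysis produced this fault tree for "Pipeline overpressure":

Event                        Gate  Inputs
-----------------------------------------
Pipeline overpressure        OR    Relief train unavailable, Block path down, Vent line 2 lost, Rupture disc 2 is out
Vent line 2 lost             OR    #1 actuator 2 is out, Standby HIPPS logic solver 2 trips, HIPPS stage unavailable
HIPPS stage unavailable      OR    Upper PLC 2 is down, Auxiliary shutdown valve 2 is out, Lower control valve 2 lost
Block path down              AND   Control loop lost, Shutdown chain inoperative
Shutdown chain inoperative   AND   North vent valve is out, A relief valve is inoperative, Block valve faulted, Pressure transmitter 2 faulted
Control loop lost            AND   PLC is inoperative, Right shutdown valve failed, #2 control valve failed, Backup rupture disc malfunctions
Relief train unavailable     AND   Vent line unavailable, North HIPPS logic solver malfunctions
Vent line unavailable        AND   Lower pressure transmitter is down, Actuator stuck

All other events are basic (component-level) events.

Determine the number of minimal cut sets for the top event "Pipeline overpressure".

Vent line unavailable [AND]: one cut set from each child combined → 1 × 1 = 1 cut set(s).
Relief train unavailable [AND]: one cut set from each child combined → 1 × 1 = 1 cut set(s).
Control loop lost [AND]: one cut set from each child combined → 1 × 1 × 1 × 1 = 1 cut set(s).
Shutdown chain inoperative [AND]: one cut set from each child combined → 1 × 1 × 1 × 1 = 1 cut set(s).
Block path down [AND]: one cut set from each child combined → 1 × 1 = 1 cut set(s).
HIPPS stage unavailable [OR]: union of children's cut sets → 3 cut set(s).
Vent line 2 lost [OR]: union of children's cut sets → 5 cut set(s).
Pipeline overpressure [OR]: union of children's cut sets → 8 cut set(s).
Minimal cut sets: {Actuator stuck, Lower pressure transmitter is down, North HIPPS logic solver malfunctions}; {#2 control valve failed, A relief valve is inoperative, Backup rupture disc malfunctions, Block valve faulted, North vent valve is out, PLC is inoperative, Pressure transmitter 2 faulted, Right shutdown valve failed}; {#1 actuator 2 is out}; {Standby HIPPS logic solver 2 trips}; {Upper PLC 2 is down}; {Auxiliary shutdown valve 2 is out}; {Lower control valve 2 lost}; {Rupture disc 2 is out}.

8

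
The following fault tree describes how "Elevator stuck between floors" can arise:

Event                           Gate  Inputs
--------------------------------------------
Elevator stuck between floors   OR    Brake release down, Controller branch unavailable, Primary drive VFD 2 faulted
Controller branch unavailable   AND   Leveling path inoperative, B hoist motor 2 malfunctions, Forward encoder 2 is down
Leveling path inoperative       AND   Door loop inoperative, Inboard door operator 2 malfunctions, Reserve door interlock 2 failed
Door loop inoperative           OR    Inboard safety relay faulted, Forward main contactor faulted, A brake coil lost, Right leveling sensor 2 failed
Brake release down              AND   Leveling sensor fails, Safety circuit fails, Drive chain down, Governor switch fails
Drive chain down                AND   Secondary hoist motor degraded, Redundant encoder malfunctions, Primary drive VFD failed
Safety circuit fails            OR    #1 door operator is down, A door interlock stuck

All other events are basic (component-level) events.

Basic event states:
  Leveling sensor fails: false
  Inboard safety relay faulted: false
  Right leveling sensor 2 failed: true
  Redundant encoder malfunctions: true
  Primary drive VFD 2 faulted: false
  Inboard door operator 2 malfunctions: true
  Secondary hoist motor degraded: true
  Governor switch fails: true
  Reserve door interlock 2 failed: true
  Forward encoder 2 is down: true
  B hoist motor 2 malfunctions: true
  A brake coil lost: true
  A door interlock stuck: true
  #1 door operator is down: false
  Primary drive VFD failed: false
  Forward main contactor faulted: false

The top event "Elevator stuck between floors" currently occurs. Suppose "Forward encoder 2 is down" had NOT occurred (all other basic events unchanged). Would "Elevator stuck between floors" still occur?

Counterfactual: set "Forward encoder 2 is down" to not occurred.
Safety circuit fails [OR]: #1 door operator is down=not, A door interlock stuck=occurs → at least one input occurs → occurs.
Drive chain down [AND]: Secondary hoist motor degraded=occurs, Redundant encoder malfunctions=occurs, Primary drive VFD failed=not → not all inputs occur → does not occur.
Brake release down [AND]: Leveling sensor fails=not, Safety circuit fails=occurs, Drive chain down=not, Governor switch fails=occurs → not all inputs occur → does not occur.
Door loop inoperative [OR]: Inboard safety relay faulted=not, Forward main contactor faulted=not, A brake coil lost=occurs, Right leveling sensor 2 failed=occurs → at least one input occurs → occurs.
Leveling path inoperative [AND]: Door loop inoperative=occurs, Inboard door operator 2 malfunctions=occurs, Reserve door interlock 2 failed=occurs → all inputs occur → occurs.
Controller branch unavailable [AND]: Leveling path inoperative=occurs, B hoist motor 2 malfunctions=occurs, Forward encoder 2 is down=not → not all inputs occur → does not occur.
Elevator stuck between floors [OR]: Brake release down=not, Controller branch unavailable=not, Primary drive VFD 2 faulted=not → no input occurs → does not occur.

No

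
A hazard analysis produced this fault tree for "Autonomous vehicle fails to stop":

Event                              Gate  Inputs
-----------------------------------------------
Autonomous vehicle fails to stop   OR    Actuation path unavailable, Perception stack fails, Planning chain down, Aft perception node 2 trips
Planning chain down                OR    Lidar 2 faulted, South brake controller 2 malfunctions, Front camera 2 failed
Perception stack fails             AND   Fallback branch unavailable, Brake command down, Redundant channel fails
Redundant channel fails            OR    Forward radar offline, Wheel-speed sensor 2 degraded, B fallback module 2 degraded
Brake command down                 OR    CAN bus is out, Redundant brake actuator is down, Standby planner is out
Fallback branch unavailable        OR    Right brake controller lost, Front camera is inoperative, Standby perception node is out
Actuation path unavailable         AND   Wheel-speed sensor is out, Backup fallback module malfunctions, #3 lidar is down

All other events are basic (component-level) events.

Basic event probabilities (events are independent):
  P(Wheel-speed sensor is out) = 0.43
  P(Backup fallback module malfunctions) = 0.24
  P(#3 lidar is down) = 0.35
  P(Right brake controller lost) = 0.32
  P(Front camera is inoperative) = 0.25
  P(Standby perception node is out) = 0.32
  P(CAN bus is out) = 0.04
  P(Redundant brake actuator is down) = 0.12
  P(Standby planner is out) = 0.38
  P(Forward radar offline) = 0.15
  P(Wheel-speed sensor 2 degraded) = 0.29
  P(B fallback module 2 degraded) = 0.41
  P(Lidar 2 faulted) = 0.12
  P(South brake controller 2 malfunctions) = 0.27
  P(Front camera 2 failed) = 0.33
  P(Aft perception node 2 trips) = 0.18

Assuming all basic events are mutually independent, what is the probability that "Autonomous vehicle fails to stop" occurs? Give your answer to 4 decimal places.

0.7280

P(Actuation path unavailable) [AND] = 0.43 × 0.24 × 0.35 = 0.036120
P(Fallback branch unavailable) [OR] = 1 − (1−0.32) × (1−0.25) × (1−0.32) = 0.653200
P(Brake command down) [OR] = 1 − (1−0.04) × (1−0.12) × (1−0.38) = 0.476224
P(Redundant channel fails) [OR] = 1 − (1−0.15) × (1−0.29) × (1−0.41) = 0.643935
P(Perception stack fails) [AND] = 0.653200 × 0.476224 × 0.643935 = 0.200309
P(Planning chain down) [OR] = 1 − (1−0.12) × (1−0.27) × (1−0.33) = 0.569592
P(Autonomous vehicle fails to stop) [OR] = 1 − (1−0.036120) × (1−0.200309) × (1−0.569592) × (1−0.18) = 0.727956
Rounded to 4 decimal places: P(Autonomous vehicle fails to stop) ≈ 0.7280.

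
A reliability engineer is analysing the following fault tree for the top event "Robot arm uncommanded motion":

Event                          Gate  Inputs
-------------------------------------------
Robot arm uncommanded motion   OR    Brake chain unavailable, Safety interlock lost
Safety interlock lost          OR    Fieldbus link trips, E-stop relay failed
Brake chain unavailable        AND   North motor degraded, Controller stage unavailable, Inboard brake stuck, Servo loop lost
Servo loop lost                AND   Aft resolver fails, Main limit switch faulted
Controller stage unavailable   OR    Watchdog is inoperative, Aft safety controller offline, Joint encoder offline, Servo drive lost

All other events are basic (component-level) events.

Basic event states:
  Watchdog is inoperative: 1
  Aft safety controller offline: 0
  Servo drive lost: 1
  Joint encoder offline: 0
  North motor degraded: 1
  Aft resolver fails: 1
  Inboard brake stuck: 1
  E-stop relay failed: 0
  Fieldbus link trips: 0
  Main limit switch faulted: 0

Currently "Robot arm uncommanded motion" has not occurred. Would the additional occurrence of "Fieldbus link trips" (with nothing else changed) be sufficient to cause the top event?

Yes

Counterfactual: set "Fieldbus link trips" to occurred.
Controller stage unavailable [OR]: Watchdog is inoperative=occurs, Aft safety controller offline=not, Joint encoder offline=not, Servo drive lost=occurs → at least one input occurs → occurs.
Servo loop lost [AND]: Aft resolver fails=occurs, Main limit switch faulted=not → not all inputs occur → does not occur.
Brake chain unavailable [AND]: North motor degraded=occurs, Controller stage unavailable=occurs, Inboard brake stuck=occurs, Servo loop lost=not → not all inputs occur → does not occur.
Safety interlock lost [OR]: Fieldbus link trips=occurs, E-stop relay failed=not → at least one input occurs → occurs.
Robot arm uncommanded motion [OR]: Brake chain unavailable=not, Safety interlock lost=occurs → at least one input occurs → occurs.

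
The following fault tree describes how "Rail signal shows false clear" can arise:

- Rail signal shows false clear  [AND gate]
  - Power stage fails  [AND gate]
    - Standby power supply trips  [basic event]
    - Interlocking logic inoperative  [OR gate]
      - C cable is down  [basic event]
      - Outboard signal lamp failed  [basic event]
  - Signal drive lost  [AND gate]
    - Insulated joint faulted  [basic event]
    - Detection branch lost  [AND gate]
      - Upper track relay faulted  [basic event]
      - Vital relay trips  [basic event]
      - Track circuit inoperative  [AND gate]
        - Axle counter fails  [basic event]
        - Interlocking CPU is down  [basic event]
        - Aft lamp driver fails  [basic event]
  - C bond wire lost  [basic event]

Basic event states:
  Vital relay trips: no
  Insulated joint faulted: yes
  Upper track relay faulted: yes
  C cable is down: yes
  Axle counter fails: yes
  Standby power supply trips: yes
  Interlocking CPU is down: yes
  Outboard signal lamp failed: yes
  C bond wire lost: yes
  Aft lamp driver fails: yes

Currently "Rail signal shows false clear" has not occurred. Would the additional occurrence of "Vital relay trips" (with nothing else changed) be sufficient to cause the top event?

Counterfactual: set "Vital relay trips" to occurred.
Interlocking logic inoperative [OR]: C cable is down=occurs, Outboard signal lamp failed=occurs → at least one input occurs → occurs.
Power stage fails [AND]: Standby power supply trips=occurs, Interlocking logic inoperative=occurs → all inputs occur → occurs.
Track circuit inoperative [AND]: Axle counter fails=occurs, Interlocking CPU is down=occurs, Aft lamp driver fails=occurs → all inputs occur → occurs.
Detection branch lost [AND]: Upper track relay faulted=occurs, Vital relay trips=occurs, Track circuit inoperative=occurs → all inputs occur → occurs.
Signal drive lost [AND]: Insulated joint faulted=occurs, Detection branch lost=occurs → all inputs occur → occurs.
Rail signal shows false clear [AND]: Power stage fails=occurs, Signal drive lost=occurs, C bond wire lost=occurs → all inputs occur → occurs.

Yes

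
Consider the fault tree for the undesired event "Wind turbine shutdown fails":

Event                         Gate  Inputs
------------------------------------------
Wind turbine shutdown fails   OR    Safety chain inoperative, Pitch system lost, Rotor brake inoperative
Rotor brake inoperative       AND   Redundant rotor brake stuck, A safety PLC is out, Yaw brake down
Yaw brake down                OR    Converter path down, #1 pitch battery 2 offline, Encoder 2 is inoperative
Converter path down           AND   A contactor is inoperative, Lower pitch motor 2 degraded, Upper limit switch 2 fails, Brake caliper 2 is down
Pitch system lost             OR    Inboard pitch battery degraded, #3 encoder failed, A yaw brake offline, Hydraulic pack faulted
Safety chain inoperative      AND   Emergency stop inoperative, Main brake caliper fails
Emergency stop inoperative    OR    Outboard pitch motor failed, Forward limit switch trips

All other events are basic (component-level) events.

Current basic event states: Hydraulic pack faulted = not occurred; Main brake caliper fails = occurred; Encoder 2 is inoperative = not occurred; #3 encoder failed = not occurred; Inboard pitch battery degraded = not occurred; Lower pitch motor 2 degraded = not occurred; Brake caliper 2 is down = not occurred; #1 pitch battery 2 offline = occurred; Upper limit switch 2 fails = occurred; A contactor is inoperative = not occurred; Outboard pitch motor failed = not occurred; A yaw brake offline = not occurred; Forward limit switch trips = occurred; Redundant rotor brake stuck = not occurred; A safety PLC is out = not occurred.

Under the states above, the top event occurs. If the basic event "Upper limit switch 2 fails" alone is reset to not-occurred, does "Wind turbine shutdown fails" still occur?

Counterfactual: set "Upper limit switch 2 fails" to not occurred.
Emergency stop inoperative [OR]: Outboard pitch motor failed=not, Forward limit switch trips=occurs → at least one input occurs → occurs.
Safety chain inoperative [AND]: Emergency stop inoperative=occurs, Main brake caliper fails=occurs → all inputs occur → occurs.
Pitch system lost [OR]: Inboard pitch battery degraded=not, #3 encoder failed=not, A yaw brake offline=not, Hydraulic pack faulted=not → no input occurs → does not occur.
Converter path down [AND]: A contactor is inoperative=not, Lower pitch motor 2 degraded=not, Upper limit switch 2 fails=not, Brake caliper 2 is down=not → not all inputs occur → does not occur.
Yaw brake down [OR]: Converter path down=not, #1 pitch battery 2 offline=occurs, Encoder 2 is inoperative=not → at least one input occurs → occurs.
Rotor brake inoperative [AND]: Redundant rotor brake stuck=not, A safety PLC is out=not, Yaw brake down=occurs → not all inputs occur → does not occur.
Wind turbine shutdown fails [OR]: Safety chain inoperative=occurs, Pitch system lost=not, Rotor brake inoperative=not → at least one input occurs → occurs.

Yes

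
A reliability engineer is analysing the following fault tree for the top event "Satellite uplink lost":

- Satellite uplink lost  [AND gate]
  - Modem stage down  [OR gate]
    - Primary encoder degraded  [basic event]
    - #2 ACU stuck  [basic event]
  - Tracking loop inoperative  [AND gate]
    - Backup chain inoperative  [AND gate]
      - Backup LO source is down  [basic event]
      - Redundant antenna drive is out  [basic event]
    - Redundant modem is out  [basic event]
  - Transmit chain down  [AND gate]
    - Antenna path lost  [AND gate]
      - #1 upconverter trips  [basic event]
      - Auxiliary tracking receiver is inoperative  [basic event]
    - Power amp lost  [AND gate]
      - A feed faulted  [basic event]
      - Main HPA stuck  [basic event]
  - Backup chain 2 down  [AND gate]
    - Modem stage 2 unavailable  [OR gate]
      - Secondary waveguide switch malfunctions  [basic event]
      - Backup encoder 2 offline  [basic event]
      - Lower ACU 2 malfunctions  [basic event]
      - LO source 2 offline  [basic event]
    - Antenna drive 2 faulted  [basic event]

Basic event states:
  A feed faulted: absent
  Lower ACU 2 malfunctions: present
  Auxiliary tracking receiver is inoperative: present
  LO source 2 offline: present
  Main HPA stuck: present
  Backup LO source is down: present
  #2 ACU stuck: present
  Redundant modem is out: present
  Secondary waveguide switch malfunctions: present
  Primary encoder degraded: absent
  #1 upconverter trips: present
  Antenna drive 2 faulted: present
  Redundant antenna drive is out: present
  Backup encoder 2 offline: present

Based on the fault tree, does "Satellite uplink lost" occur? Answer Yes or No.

No

Modem stage down [OR]: Primary encoder degraded=not, #2 ACU stuck=occurs → at least one input occurs → occurs.
Backup chain inoperative [AND]: Backup LO source is down=occurs, Redundant antenna drive is out=occurs → all inputs occur → occurs.
Tracking loop inoperative [AND]: Backup chain inoperative=occurs, Redundant modem is out=occurs → all inputs occur → occurs.
Antenna path lost [AND]: #1 upconverter trips=occurs, Auxiliary tracking receiver is inoperative=occurs → all inputs occur → occurs.
Power amp lost [AND]: A feed faulted=not, Main HPA stuck=occurs → not all inputs occur → does not occur.
Transmit chain down [AND]: Antenna path lost=occurs, Power amp lost=not → not all inputs occur → does not occur.
Modem stage 2 unavailable [OR]: Secondary waveguide switch malfunctions=occurs, Backup encoder 2 offline=occurs, Lower ACU 2 malfunctions=occurs, LO source 2 offline=occurs → at least one input occurs → occurs.
Backup chain 2 down [AND]: Modem stage 2 unavailable=occurs, Antenna drive 2 faulted=occurs → all inputs occur → occurs.
Satellite uplink lost [AND]: Modem stage down=occurs, Tracking loop inoperative=occurs, Transmit chain down=not, Backup chain 2 down=occurs → not all inputs occur → does not occur.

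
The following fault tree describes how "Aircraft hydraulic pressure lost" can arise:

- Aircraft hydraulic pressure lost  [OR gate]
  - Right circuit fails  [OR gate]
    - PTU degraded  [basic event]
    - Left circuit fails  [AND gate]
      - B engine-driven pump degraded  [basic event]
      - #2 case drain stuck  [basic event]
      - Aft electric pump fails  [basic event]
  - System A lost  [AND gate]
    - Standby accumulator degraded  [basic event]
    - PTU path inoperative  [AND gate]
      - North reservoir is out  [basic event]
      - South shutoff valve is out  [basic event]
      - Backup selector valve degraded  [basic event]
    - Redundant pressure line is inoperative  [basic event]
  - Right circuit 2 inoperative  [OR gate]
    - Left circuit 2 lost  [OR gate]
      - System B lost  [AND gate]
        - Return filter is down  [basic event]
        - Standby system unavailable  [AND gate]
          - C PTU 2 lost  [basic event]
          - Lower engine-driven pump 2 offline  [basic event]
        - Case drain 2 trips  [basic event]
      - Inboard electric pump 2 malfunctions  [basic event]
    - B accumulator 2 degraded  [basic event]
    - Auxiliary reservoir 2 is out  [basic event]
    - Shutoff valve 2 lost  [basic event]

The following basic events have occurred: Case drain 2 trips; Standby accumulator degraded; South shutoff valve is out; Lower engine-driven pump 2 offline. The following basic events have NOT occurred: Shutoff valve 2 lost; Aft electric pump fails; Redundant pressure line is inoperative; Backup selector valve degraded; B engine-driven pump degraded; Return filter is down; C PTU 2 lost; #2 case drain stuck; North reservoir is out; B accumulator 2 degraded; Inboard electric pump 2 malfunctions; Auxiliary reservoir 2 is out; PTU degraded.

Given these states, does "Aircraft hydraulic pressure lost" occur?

Left circuit fails [AND]: B engine-driven pump degraded=not, #2 case drain stuck=not, Aft electric pump fails=not → not all inputs occur → does not occur.
Right circuit fails [OR]: PTU degraded=not, Left circuit fails=not → no input occurs → does not occur.
PTU path inoperative [AND]: North reservoir is out=not, South shutoff valve is out=occurs, Backup selector valve degraded=not → not all inputs occur → does not occur.
System A lost [AND]: Standby accumulator degraded=occurs, PTU path inoperative=not, Redundant pressure line is inoperative=not → not all inputs occur → does not occur.
Standby system unavailable [AND]: C PTU 2 lost=not, Lower engine-driven pump 2 offline=occurs → not all inputs occur → does not occur.
System B lost [AND]: Return filter is down=not, Standby system unavailable=not, Case drain 2 trips=occurs → not all inputs occur → does not occur.
Left circuit 2 lost [OR]: System B lost=not, Inboard electric pump 2 malfunctions=not → no input occurs → does not occur.
Right circuit 2 inoperative [OR]: Left circuit 2 lost=not, B accumulator 2 degraded=not, Auxiliary reservoir 2 is out=not, Shutoff valve 2 lost=not → no input occurs → does not occur.
Aircraft hydraulic pressure lost [OR]: Right circuit fails=not, System A lost=not, Right circuit 2 inoperative=not → no input occurs → does not occur.

No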